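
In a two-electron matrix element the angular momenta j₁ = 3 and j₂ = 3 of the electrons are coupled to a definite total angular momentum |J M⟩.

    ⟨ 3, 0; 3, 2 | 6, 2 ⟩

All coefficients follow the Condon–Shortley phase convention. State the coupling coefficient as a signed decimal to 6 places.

triangle: 0!×6!×6!/13! = 518400/6227020800
(j±m)!: 3!×3!×5!×1!×8!×4! = 4180377600
prefactor² = (2J+1)×Δ×N² = 49766400/11
  k=0: +1/(0!×0!×3!×5!×3!×1!) = 1/4320
Σ = 1/4320  ⇒  CG² = 49766400/11×(1/4320)² = 8/33
CG = +√(8/33) = +0.492366

+√(8/33) = +0.492366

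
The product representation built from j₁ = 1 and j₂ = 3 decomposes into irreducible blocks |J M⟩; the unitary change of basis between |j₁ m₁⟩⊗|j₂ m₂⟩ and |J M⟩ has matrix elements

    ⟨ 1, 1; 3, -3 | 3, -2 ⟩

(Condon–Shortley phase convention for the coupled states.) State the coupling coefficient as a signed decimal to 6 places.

+√(1/4) = +0.500000

√[7·1!1!5!/8! · 2!0!0!6!1!5!] = √(3600)
  +(−1)^0/∏(0,1,0,0,1,5)! = 1/120  (running 1/120)
⟨..|..⟩ = √(3600)·(1/120) = +0.500000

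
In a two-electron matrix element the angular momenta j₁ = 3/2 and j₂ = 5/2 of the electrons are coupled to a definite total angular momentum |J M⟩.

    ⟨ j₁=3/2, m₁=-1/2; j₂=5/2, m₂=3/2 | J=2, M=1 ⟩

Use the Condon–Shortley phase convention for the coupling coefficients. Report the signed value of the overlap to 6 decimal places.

+0.154303  (= +√(1/42))

j₁+j₂−J=2  J+j₁−j₂=1  J−j₁+j₂=3  j₁+j₂+J+1=7
(j₁±m₁, j₂±m₂, J±M) = (1,2,4,1,3,1)
P² = 24/7
sum k=1..2:
  [1] −1/6 = -1/6
  [2] +1/4 = 1/4
S = 1/12
C² = P²·S² = 1/42 ; C = +0.154303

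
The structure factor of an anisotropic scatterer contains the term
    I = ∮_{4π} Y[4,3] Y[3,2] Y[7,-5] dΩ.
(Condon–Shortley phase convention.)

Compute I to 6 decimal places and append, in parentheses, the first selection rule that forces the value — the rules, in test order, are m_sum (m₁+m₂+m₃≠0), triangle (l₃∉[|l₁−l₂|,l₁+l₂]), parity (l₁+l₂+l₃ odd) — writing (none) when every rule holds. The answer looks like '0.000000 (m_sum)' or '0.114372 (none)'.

-0.268170 (none)

Rules hold: Σm=0, L=14 even, 1≤7≤7.
N = 9·7·15 = 945
Δ = 0!·8!·6!/15! = 1/45045
Racah Σ t=0..0: t=0:+1/20736 = 1/20736
⇒ 3j(4 3 7; 0 0 0)² = 35/1287, sgn -1
Racah Σ t=0..0: t=0:+1/604800 = 1/604800
⇒ 3j(4 3 7; 3 2 -5)² = 16/455, sgn +1
4πI² = N·(3j₀)²·(3jₘ)² = 1680/1859
I = -1·√(0.903712/4π) = -0.26816989
No selection rule forces the value: the integral is nonzero (none).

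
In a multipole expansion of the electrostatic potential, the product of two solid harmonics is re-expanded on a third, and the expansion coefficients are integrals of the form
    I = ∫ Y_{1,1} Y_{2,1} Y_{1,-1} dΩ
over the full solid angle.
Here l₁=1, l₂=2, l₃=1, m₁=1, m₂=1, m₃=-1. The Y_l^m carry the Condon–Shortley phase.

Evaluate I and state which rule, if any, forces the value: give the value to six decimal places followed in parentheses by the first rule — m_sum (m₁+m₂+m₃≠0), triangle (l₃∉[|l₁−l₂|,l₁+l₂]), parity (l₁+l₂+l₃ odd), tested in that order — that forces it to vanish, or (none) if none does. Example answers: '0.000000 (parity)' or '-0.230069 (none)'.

m-sum = 1 + 1 − 1 = 1 ≠ 0 ⇒ I = 0

0.000000 (m_sum)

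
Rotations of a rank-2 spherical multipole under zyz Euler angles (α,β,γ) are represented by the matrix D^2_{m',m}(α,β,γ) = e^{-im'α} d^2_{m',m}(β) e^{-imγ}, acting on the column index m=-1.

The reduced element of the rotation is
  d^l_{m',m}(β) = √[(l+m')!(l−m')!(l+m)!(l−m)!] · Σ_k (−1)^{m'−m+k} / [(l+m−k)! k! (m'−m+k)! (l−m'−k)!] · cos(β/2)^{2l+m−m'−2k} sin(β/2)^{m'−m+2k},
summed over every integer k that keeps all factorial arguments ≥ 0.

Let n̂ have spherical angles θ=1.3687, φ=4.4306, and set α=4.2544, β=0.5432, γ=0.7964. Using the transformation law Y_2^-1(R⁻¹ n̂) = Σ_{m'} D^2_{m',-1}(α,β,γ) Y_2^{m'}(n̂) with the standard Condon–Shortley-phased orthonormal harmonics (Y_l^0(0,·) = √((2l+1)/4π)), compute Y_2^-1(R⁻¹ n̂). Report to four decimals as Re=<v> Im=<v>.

Re=0.3250 Im=0.2051

Need the full column D^2_{m',-1} for m'=−2..2 at α=4.2544, β=0.5432, γ=0.7964.
cos(β/2)=0.963343, sin(β/2)=0.268273
d^2_{-2,-1}: single k=1 term ⇒ +0.479678;  D = -0.476253+0.057222i
d^2_{-1,-1}: k∈[0..1] ⇒ +0.861239 -0.200372 = +0.660867;  D = +0.219400-0.623385i
d^2_{0,-1}: k∈[0..1] ⇒ -0.587483 +0.045560 = -0.541923;  D = -0.378958-0.387390i
d^2_{1,-1}: k∈[0..1] ⇒ +0.200372 -0.005180 = +0.195192;  D = -0.185503+0.060735i
d^2_{2,-1}: single k=0 term ⇒ -0.037200;  D = -0.005249+0.036828i
Y_2^{m'}(θ=1.3687,φ=4.4306) and Σ D·Y over m':
  (-0.4763+0.0572i)·(-0.3134-0.1980i)  (+0.2194-0.6234i)·(-0.0422+0.1459i)  (-0.3790-0.3874i)·(-0.2773+0.0000i)  (-0.1855+0.0607i)·(+0.0422+0.1459i)  (-0.0052+0.0368i)·(-0.3134+0.1980i)
Y_2^-1(R⁻¹ n̂) = +0.325004+0.205061i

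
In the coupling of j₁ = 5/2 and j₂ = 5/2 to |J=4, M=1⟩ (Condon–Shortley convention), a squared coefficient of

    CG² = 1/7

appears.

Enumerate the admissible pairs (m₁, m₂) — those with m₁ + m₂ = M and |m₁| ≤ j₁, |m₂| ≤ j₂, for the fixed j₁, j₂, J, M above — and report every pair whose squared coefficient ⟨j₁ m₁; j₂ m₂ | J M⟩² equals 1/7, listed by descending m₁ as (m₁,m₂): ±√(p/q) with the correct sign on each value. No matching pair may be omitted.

Admissible pairs with m₁+m₂ = M = 1: (-3/2,5/2), (-1/2,3/2), (1/2,1/2), (3/2,-1/2), (5/2,-3/2)
  (m₁,m₂)=(5/2,-3/2): CG² = 1/7, CG = +√(1/7)   ← matches the target
  (m₁,m₂)=(3/2,-1/2): CG² = 5/14, CG = +√(5/14)
  (m₁,m₂)=(1/2,1/2): CG² = 0/1, CG = 0
  (m₁,m₂)=(-1/2,3/2): CG² = 5/14, CG = −√(5/14)
  (m₁,m₂)=(-3/2,5/2): CG² = 1/7, CG = −√(1/7)   ← matches the target
Pairs with CG² = 1/7: (5/2,-3/2): +√(1/7); (-3/2,5/2): −√(1/7)

(5/2,-3/2): +√(1/7); (-3/2,5/2): −√(1/7)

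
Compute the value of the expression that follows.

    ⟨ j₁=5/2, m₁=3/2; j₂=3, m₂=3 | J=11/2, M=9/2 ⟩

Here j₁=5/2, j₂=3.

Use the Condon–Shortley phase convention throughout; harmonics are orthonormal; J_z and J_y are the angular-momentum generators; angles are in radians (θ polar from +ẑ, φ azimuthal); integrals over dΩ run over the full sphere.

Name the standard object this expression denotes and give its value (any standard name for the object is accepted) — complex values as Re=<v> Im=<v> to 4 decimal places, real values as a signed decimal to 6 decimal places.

This is a Clebsch–Gordan (vector-coupling) coefficient.
√[12·0!5!6!/12! · 4!1!6!0!10!1!] = √(1492992000/11)
  +(−1)^0/∏(0,0,1,6,4,0)! = 1/17280  (running 1/17280)
⟨..|..⟩ = √(1492992000/11)·(1/17280) = +0.674200

Clebsch–Gordan coefficient, +√(5/11) ≈ +0.674200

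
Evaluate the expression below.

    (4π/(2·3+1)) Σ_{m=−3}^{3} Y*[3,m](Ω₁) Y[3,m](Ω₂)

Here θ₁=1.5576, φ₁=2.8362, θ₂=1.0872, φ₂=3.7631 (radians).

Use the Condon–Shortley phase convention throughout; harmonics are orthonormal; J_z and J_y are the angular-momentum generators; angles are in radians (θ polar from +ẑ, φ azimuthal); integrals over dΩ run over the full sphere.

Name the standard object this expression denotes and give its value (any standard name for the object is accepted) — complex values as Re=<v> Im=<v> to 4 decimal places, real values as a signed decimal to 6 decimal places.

This sum is the spherical-harmonic addition theorem: it equals the Legendre polynomial P_l(cos γ) of the angle γ between the two directions.
Addition theorem: P_3(cos γ) = (4π/7) Σ_m Y*_{lm}(Ω₁) Y_{lm}(Ω₂), m = −3…3:
  m=-3: Y*=(-0.253963, 0.330889)  Y=(0.083823, 0.277123)  product (-0.112985, -0.042643)
  m=-2: Y*=(0.011046, -0.007733)  Y=(0.119910, -0.352626)  product (-0.001402, -0.004822)
  m=-1: Y*=(0.307931, -0.097077)  Y=(-0.018834, 0.013489)  product (-0.004490, 0.005982)
  m=+0: Y*=(-0.014769, -0.000000)  Y=(-0.332980, 0.000000)  product (0.004918, 0.000000)
  m=+1: Y*=(-0.307931, -0.097077)  Y=(0.018834, 0.013489)  product (-0.004490, -0.005982)
  m=+2: Y*=(0.011046, 0.007733)  Y=(0.119910, 0.352626)  product (-0.001402, 0.004822)
  m=+3: Y*=(0.253963, 0.330889)  Y=(-0.083823, 0.277123)  product (-0.112985, 0.042643)
Total Σ_m = (-0.232837, 0.000000). Multiply by 1.795196: (-0.417988, 0.000000). P_3(cos γ) = -0.417988

Legendre polynomial (addition theorem), -0.417988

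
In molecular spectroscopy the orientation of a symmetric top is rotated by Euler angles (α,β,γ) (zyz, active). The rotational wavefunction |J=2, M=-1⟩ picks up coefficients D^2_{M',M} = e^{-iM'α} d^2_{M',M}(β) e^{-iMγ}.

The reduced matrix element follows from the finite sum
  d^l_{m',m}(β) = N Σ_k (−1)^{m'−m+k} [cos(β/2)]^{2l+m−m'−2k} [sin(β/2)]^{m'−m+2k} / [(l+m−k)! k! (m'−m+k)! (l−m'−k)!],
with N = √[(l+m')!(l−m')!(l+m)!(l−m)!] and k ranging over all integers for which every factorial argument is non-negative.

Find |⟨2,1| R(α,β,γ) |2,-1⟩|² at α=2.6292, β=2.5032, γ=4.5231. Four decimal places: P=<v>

P=0.2986

First d^2_{1,-1}(β=2.5032), then the phase factors e^{-i(1)α} and e^{-i(-1)γ}:
c=cos(2.503200/2)=0.313804, s=sin(2.503200/2)=0.949488; N=√[6·1·1·6]=6.000000
k∈{0,1} keeps every argument non-negative
  k=0: (−1)^2·6.0000/(2)·0.3138^2·0.9495^2 = +0.266327
  k=1: (−1)^3·6.0000/(6)·0.3138^0·0.9495^4 = -0.812751
d^2_{1,-1}(2.5032) = +0.266327 -0.812751 = -0.546424
|D^2_{1,-1}|² = |d^2_{1,-1}(β)|² = (-0.546424)² = 0.298579 (the z-rotation phases have unit modulus)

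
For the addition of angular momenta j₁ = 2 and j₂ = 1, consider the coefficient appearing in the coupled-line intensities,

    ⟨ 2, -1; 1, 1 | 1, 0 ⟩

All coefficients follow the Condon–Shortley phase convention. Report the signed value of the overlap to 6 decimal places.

j₁+j₂−J=2  J+j₁−j₂=2  J−j₁+j₂=0  j₁+j₂+J+1=5
(j₁±m₁, j₂±m₂, J±M) = (1,3,2,0,1,1)
P² = 6/5
sum k=2..2:
  [2] +1/2 = 1/2
S = 1/2
C² = P²·S² = 3/10 ; C = +0.547723

+√(3/10) ≈ +0.547723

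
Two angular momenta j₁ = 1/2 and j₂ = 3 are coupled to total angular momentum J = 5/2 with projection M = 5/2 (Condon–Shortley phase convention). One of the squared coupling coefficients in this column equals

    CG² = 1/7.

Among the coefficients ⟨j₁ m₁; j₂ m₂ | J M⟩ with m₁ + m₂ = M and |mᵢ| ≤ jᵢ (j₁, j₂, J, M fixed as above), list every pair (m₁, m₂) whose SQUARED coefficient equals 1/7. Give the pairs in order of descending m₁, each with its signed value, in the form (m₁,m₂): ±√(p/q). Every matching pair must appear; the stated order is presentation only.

Admissible pairs with m₁+m₂ = M = 5/2: (-1/2,3), (1/2,2)
  (m₁,m₂)=(1/2,2): CG² = 1/7, CG = +√(1/7)   ← matches the target
  (m₁,m₂)=(-1/2,3): CG² = 6/7, CG = −√(6/7)
Pairs with CG² = 1/7: (1/2,2): +√(1/7)

(1/2,2): +√(1/7)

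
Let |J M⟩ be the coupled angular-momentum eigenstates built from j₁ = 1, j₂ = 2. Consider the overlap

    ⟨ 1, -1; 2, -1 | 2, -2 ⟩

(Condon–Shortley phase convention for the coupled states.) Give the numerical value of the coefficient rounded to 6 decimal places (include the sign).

√[5·1!1!3!/6! · 0!2!1!3!0!4!] = √(12)
  +(−1)^1/∏(1,0,1,0,0,3)! = -1/6  (running -1/6)
⟨..|..⟩ = √(12)·(-1/6) = -0.577350

−√(1/3) ≈ -0.577350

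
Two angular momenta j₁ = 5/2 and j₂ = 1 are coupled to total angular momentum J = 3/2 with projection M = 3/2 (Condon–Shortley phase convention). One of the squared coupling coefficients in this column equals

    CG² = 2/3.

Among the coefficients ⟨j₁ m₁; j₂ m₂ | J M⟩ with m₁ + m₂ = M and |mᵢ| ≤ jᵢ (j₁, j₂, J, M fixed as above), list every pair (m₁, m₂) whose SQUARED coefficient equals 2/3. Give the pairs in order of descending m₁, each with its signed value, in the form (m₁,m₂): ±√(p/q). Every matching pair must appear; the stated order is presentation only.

(5/2,-1): +√(2/3)

Admissible pairs with m₁+m₂ = M = 3/2: (1/2,1), (3/2,0), (5/2,-1)
  (m₁,m₂)=(5/2,-1): CG² = 2/3, CG = +√(2/3)   ← matches the target
  (m₁,m₂)=(3/2,0): CG² = 4/15, CG = −√(4/15)
  (m₁,m₂)=(1/2,1): CG² = 1/15, CG = +√(1/15)
Pairs with CG² = 2/3: (5/2,-1): +√(2/3)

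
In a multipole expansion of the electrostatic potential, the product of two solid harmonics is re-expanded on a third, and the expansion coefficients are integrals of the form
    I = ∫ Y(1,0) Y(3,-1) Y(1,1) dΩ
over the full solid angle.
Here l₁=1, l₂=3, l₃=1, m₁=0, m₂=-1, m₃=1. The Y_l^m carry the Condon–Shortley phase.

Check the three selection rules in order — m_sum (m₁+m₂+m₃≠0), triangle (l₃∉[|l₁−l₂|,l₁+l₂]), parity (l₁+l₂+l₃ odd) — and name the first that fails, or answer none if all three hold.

m₁+m₂+m₃ = 0 − 1 + 1 = 0  ✓
triangle: need |l₁−l₂| ≤ l₃ ≤ l₁+l₂ = [2,4]; l₃=1 is outside  ✗
parity: l₁+l₂+l₃ = 5 is odd

triangle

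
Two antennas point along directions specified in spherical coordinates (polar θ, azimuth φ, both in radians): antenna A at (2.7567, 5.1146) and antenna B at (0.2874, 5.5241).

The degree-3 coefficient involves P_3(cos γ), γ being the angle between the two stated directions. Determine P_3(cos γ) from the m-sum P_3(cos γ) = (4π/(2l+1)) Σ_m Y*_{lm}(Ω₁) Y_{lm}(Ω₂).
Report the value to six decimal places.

-0.051408

Expand P_3 via completeness: Σ_{m} conj(Y_{3,m}) at Ω₁ times Y_{3,m} at Ω₂ —
  term(m=-3) = 0.00007 - 0.00020j   from Y*(Ω₁)=-0.02063 + 0.00787j, Y(Ω₂)=-0.00617 + 0.00723j
  term(m=-2) = -0.00718 + 0.00768j   from Y*(Ω₁)=0.09261 + 0.09620j, Y(Ω₂)=0.00414 + 0.07864j
  term(m=-1) = 0.12090 - 0.05248j   from Y*(Ω₁)=0.15652 - 0.36793j, Y(Ω₂)=0.23914 + 0.22687j
  term(m=+0) = -0.25622 + 0.00000j   from Y*(Ω₁)=-0.44796 + 0.00000j, Y(Ω₂)=0.57197 + 0.00000j
  term(m=+1) = 0.12090 + 0.05248j   from Y*(Ω₁)=-0.15652 - 0.36793j, Y(Ω₂)=-0.23914 + 0.22687j
  term(m=+2) = -0.00718 - 0.00768j   from Y*(Ω₁)=0.09261 - 0.09620j, Y(Ω₂)=0.00414 - 0.07864j
  term(m=+3) = 0.00007 + 0.00020j   from Y*(Ω₁)=0.02063 + 0.00787j, Y(Ω₂)=0.00617 + 0.00723j
Total Σ_m = -0.02864 - 0.00000j. Multiply by 1.795196: -0.05141 - 0.00000j. P_3(cos γ) = -0.051408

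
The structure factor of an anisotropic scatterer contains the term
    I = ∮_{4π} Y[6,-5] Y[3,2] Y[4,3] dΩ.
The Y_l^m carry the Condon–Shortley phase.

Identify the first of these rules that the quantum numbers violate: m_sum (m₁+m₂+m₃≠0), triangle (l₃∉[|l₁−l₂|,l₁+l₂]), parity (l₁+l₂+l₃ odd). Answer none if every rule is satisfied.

parity

azimuthal sum: -5 + 2 + 3 = 0  ✓
3 ≤ 4 ≤ 9 (triangle on l)  ✓
L = 6 + 3 + 4 = 13 (odd)  ✗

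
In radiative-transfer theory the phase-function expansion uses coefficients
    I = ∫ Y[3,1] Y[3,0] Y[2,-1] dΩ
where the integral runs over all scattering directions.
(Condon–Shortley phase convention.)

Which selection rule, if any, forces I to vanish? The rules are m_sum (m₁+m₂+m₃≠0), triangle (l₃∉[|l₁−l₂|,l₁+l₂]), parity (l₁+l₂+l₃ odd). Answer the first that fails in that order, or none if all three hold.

Σmᵢ = 0  ✓
l₃∈[|l₁−l₂|,l₁+l₂]=[0,6], have l₃=2  ✓
Σlᵢ = 8 ⇒ even  ✓

none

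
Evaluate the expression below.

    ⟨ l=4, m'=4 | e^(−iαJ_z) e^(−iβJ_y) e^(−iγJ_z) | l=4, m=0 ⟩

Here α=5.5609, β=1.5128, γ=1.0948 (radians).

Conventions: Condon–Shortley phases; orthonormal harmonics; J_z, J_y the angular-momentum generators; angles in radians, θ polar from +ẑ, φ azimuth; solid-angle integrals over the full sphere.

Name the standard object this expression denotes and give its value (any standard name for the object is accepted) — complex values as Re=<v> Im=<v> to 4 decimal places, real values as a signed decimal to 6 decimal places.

Wigner D-matrix element, Re=-0.5029 Im=0.1297

This is a Wigner D-matrix element — the rotation-matrix element ⟨l m'| R(α,β,γ) |l m⟩ in the angular-momentum basis.
D^4_{4,0}(5.5609,1.5128,1.0948) = e^{-i·4·5.5609}·d^4_{4,0}(1.5128)·e^{-i·0·1.0948}. Compute d first:
c=cos(1.512800/2)=0.727311, s=sin(1.512800/2)=0.686308; N=√[40320·1·24·24]=4819.161753
Admissible k: 0..0 (factorial args all ≥0)
  k=0: (−1)^4·4819.1618/(576)·0.7273^4·0.6863^4 = +0.519405
d^4_{4,0}(1.5128) = +0.519405
Phases: e^{-i·(4)·5.5609}=-0.968303+0.249778i, e^{-i·(0)·1.0948}=+1.000000+0.000000i ⇒ D=-0.502941+0.129736i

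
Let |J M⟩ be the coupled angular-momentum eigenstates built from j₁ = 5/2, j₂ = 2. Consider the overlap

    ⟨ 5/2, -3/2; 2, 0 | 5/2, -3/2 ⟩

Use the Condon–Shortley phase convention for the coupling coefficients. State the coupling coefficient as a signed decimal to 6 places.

√[6·2!3!2!/8! · 1!4!2!2!1!4!] = √(288/35)
  +(−1)^1/∏(1,1,3,1,0,1)! = -1/6  (running -1/6)
  +(−1)^2/∏(2,0,2,0,1,2)! = 1/8  (running -1/24)
⟨..|..⟩ = √(288/35)·(-1/24) = -0.119523

-0.119523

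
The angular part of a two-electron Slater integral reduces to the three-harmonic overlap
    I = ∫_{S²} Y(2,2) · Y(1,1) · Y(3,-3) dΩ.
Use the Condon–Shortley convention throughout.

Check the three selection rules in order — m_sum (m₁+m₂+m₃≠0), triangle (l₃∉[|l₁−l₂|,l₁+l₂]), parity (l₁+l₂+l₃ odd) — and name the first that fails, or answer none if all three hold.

none

Σmᵢ = 0  ✓
l₃∈[|l₁−l₂|,l₁+l₂]=[1,3], have l₃=3  ✓
Σlᵢ = 6 ⇒ even  ✓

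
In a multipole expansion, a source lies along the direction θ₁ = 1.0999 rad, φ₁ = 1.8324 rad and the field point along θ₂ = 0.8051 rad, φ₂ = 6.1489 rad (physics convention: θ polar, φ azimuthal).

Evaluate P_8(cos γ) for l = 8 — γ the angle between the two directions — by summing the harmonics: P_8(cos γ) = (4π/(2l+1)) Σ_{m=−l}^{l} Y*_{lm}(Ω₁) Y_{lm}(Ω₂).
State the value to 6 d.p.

Summing Y*_{l m}(θ₁,φ₁)·Y_{l m}(θ₂,φ₂) over m ∈ [−8, 8]; prefactor 4π/(2·8+1) = 0.739198:
  m=-8: Y*=-0.102238+0.177723i  Y=+0.017910+0.033058i  product -0.007706-0.000197i
  m=-7: Y*=+0.403444+0.107510i  Y=+0.085273+0.116757i  product +0.021850+0.056273i
  m=-6: Y*=-0.000462-0.393573i  Y=+0.227044+0.236461i  product +0.092959-0.089467i
  m=-5: Y*=-0.017511+0.004711i  Y=+0.361201+0.287003i  product -0.007677-0.003324i
  m=-4: Y*=-0.170685-0.295102i  Y=+0.275305+0.163958i  product +0.001394-0.109228i
  m=-3: Y*=-0.138602+0.138765i  Y=-0.102425-0.043650i  product +0.020253-0.008163i
  m=-2: Y*=-0.217682-0.125565i  Y=-0.370782-0.102047i  product +0.067899+0.068771i
  m=-1: Y*=-0.065073+0.243046i  Y=-0.068025-0.009190i  product +0.006660-0.015935i
  m=+0: Y*=-0.217595-0.000000i  Y=+0.363636+0.000000i  product -0.079125-0.000000i
  m=+1: Y*=+0.065073+0.243046i  Y=+0.068025-0.009190i  product +0.006660+0.015935i
  m=+2: Y*=-0.217682+0.125565i  Y=-0.370782+0.102047i  product +0.067899-0.068771i
  m=+3: Y*=+0.138602+0.138765i  Y=+0.102425-0.043650i  product +0.020253+0.008163i
  m=+4: Y*=-0.170685+0.295102i  Y=+0.275305-0.163958i  product +0.001394+0.109228i
  m=+5: Y*=+0.017511+0.004711i  Y=-0.361201+0.287003i  product -0.007677+0.003324i
  m=+6: Y*=-0.000462+0.393573i  Y=+0.227044-0.236461i  product +0.092959+0.089467i
  m=+7: Y*=-0.403444+0.107510i  Y=-0.085273+0.116757i  product +0.021850-0.056273i
  m=+8: Y*=-0.102238-0.177723i  Y=+0.017910-0.033058i  product -0.007706+0.000197i
Total Σ_m = +0.312140-0.000000i. Multiply by 0.739198: +0.230733-0.000000i. P_8(cos γ) = 0.230733

0.230733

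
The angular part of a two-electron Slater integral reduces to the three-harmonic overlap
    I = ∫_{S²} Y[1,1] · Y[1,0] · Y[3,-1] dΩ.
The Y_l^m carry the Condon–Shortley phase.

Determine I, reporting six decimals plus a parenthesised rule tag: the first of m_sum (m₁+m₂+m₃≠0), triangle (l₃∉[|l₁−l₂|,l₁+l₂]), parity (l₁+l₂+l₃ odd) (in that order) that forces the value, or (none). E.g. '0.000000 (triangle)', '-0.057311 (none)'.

0.000000 (triangle)

|1−1|≤3≤1+1 violated ⇒ I = 0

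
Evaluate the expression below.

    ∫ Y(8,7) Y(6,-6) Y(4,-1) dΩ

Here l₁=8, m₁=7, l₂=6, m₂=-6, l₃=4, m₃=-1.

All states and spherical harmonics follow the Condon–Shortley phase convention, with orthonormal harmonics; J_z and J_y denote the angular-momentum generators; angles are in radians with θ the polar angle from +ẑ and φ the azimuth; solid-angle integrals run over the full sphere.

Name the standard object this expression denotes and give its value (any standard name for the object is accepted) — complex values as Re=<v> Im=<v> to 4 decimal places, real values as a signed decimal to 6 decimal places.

Gaunt coefficient, +0.210031

This is a Gaunt coefficient — the integral of a triple product of spherical harmonics over the sphere.
Checks pass: Σm=0; 18 even; l₃=4∈[2,14].
(2·8+1)(2·6+1)(2·4+1) = 1989
Δ: 10! 6! 2! / 19! → 1/23279256
sum: t=4:+1/1658880 t=5:−1/518400 t=6:+1/1658880 = -1/1382400
3j²(8 6 4; 0 0 0) = Δ·Π!·Σ² = 504/46189  (sign -1)
sum: t=0:+1/870912000 = 1/870912000
3j²(8 6 4; 7 -6 -1) = Δ·Π!·Σ² = 33/1292  (sign -1)
combine: 4πI² = 1989·504/46189·33/1292 = 3402/6137
take √, sign +1: I = 0.21003137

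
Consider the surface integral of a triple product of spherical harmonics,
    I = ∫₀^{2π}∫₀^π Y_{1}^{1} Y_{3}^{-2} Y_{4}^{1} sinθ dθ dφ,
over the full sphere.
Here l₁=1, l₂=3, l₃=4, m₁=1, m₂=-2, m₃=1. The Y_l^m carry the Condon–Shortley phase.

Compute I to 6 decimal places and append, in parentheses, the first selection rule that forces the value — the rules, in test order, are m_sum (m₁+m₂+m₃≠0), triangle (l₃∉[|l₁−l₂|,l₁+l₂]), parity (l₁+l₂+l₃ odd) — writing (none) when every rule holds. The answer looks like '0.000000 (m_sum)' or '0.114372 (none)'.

-0.106622 (none)

Checks pass: Σm=0; 8 even; l₃=4∈[2,4].
(2·1+1)(2·3+1)(2·4+1) = 189
Δ: 0! 2! 6! / 9! → 1/252
sum: t=0:+1/36 = 1/36
3j²(1 3 4; 0 0 0) = Δ·Π!·Σ² = 4/63  (sign +1)
sum: t=0:+1/240 = 1/240
3j²(1 3 4; 1 -2 1) = Δ·Π!·Σ² = 1/84  (sign -1)
combine: 4πI² = 189·4/63·1/84 = 1/7
take √, sign -1: I = -0.10662181
No selection rule forces the value: the integral is nonzero (none).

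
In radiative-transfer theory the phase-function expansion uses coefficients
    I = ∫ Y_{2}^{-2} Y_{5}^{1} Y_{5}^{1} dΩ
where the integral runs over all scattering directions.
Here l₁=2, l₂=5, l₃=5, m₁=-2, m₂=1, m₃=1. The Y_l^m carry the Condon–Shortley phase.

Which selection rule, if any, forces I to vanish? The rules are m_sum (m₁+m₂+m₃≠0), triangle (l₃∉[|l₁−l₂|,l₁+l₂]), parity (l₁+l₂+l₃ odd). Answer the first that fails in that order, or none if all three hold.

none

m₁+m₂+m₃ = -2 + 1 + 1 = 0  ✓
triangle: |2−5|=3 ≤ l₃=5 ≤ 2+5=7  ✓
parity: l₁+l₂+l₃ = 12 is even  ✓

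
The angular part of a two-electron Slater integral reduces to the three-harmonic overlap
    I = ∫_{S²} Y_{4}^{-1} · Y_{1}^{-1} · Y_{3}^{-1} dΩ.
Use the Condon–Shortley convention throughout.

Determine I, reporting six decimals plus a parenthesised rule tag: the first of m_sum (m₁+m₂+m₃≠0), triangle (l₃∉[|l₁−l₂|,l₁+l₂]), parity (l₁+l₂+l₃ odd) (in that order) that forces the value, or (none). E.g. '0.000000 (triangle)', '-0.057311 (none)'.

0.000000 (m_sum)

Σmᵢ = -3 ≠ 0, so the φ-integral vanishes; I = 0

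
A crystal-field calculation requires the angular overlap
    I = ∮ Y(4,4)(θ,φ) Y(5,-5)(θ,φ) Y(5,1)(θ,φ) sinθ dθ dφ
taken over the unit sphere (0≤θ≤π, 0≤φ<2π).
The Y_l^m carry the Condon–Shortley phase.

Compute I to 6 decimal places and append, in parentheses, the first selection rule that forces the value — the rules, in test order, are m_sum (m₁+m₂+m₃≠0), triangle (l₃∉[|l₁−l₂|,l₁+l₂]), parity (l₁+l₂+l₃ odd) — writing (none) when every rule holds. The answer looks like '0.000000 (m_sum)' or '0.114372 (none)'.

Checks pass: Σm=0; 14 even; l₃=5∈[1,9].
(2·4+1)(2·5+1)(2·5+1) = 1089
Δ: 4! 4! 6! / 15! → 1/3153150
sum: t=0:+1/69120 t=1:−1/1728 t=2:+1/576 t=3:−1/1728 t=4:+1/69120 = 7/11520
3j²(4 5 5; 0 0 0) = Δ·Π!·Σ² = 2/143  (sign -1)
sum: t=0:+1/414720 = 1/414720
3j²(4 5 5; 4 -5 1) = Δ·Π!·Σ² = 2/429  (sign +1)
combine: 4πI² = 1089·2/143·2/429 = 12/169
take √, sign -1: I = -0.07516962
No selection rule forces the value: the integral is nonzero (none).

-0.075170 (none)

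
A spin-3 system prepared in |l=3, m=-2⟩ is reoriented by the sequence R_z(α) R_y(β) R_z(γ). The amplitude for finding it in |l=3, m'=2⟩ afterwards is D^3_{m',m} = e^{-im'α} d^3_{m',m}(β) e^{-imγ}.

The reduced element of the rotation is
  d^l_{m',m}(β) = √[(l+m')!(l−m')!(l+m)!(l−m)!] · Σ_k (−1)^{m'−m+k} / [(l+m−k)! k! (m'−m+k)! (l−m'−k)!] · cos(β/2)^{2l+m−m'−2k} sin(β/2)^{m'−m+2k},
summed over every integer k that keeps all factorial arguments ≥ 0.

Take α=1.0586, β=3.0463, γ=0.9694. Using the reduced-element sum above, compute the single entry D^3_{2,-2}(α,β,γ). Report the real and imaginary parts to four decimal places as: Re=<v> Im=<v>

First d^3_{2,-2}(β=3.0463), then the phase factors e^{-i(2)α} and e^{-i(-2)γ}:
c=cos(3.046300/2)=0.047628, s=sin(3.046300/2)=0.998865; N=√[120·1·1·120]=120.000000
k∈{0,1} keeps every argument non-negative
  k=0: (−1)^4·120.0000/(24)·0.0476^2·0.9989^4 = +0.011291
  k=1: (−1)^5·120.0000/(120)·0.0476^0·0.9989^6 = -0.993210
d^3_{2,-2}(3.0463) = +0.011291 -0.993210 = -0.981919
Attach z-rotation phases: D = e^{-i(2)(1.0586)}·(-0.981919)·e^{-i(-2)(0.9694)} = -0.966335+0.174247i

Re=-0.9663 Im=0.1742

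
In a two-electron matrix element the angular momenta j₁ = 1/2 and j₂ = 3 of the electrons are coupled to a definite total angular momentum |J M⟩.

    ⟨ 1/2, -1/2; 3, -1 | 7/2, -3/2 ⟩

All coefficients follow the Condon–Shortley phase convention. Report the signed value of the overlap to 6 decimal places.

+0.845154  (= +√(5/7))

j₁+j₂−J=0  J+j₁−j₂=1  J−j₁+j₂=6  j₁+j₂+J+1=8
(j₁±m₁, j₂±m₂, J±M) = (0,1,2,4,2,5)
P² = 11520/7
sum k=0..0:
  [0] +1/48 = 1/48
S = 1/48
C² = P²·S² = 5/7 ; C = +0.845154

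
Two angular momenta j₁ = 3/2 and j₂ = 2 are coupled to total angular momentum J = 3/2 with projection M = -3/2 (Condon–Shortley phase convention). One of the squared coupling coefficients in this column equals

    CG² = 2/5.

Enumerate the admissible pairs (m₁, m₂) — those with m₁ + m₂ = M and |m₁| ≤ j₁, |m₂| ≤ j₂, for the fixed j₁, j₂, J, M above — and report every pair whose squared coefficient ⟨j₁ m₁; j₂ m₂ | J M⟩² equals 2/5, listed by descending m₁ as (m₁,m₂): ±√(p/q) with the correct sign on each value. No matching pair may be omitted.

(1/2,-2): +√(2/5); (-1/2,-1): −√(2/5)

Admissible pairs with m₁+m₂ = M = -3/2: (-3/2,0), (-1/2,-1), (1/2,-2)
  (m₁,m₂)=(1/2,-2): CG² = 2/5, CG = +√(2/5)   ← matches the target
  (m₁,m₂)=(-1/2,-1): CG² = 2/5, CG = −√(2/5)   ← matches the target
  (m₁,m₂)=(-3/2,0): CG² = 1/5, CG = +√(1/5)
Pairs with CG² = 2/5: (1/2,-2): +√(2/5); (-1/2,-1): −√(2/5)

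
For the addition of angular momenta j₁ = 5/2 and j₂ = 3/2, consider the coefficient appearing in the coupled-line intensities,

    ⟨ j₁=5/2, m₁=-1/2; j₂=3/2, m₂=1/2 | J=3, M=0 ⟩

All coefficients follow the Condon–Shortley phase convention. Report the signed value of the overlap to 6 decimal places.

-0.447214

j₁+j₂−J=1  J+j₁−j₂=4  J−j₁+j₂=2  j₁+j₂+J+1=8
(j₁±m₁, j₂±m₂, J±M) = (2,3,2,1,3,3)
P² = 36/5
sum k=0..1:
  [0] +1/12 = 1/12
  [1] −1/4 = -1/4
S = -1/6
C² = P²·S² = 1/5 ; C = -0.447214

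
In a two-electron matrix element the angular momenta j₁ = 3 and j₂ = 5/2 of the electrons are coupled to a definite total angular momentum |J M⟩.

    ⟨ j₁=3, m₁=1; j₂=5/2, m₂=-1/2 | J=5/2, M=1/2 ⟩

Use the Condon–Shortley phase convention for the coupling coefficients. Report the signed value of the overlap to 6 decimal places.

−√(8/35) ≈ -0.478091

triangle: 3!·3!·2!/9! = 72/362880
(j±m)!: 4!·2!·2!·3!·3!·2! = 6912
prefactor² = (2J+1)·Δ·N² = 288/35
  k=0: +1/(0!·3!·2!·2!·1!·0!) = 1/24
  k=1: −1/(1!·2!·1!·1!·2!·1!) = -1/4
  k=2: +1/(2!·1!·0!·0!·3!·2!) = 1/24
Σ = -1/6  ⇒  CG² = 288/35·(-1/6)² = 8/35
CG = −√(8/35) = -0.478091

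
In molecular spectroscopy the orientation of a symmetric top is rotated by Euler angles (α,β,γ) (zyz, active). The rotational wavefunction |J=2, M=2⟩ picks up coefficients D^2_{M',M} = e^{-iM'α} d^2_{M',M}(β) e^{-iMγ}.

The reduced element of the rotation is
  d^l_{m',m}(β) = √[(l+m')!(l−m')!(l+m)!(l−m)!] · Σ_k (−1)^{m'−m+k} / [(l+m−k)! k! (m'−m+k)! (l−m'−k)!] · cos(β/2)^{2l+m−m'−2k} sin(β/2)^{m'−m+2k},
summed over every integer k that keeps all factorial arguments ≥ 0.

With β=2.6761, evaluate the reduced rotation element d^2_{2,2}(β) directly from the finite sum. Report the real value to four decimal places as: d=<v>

d^2_{2,2}(β=2.6761) via the finite sum:
With c≡cos(β/2)=0.230651 and s≡sin(β/2)=0.973037, N=[24·1·24·1]^{1/2}=24.000000
k: max(0,(2)−(2))=0 … min(2+(2),2−(2))=0
  k=0: (−1)^0·24.0000/(24)·0.2307^4·0.9730^0 = +0.002830
d^2_{2,2}(2.6761) = +0.002830

d=0.0028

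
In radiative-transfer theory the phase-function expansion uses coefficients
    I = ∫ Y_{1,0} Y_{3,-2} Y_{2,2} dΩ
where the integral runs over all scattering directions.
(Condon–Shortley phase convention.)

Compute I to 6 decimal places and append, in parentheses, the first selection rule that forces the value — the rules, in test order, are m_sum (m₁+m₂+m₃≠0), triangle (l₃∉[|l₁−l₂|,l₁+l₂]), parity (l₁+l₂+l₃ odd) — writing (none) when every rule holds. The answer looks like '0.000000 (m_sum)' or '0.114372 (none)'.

0.184674 (none)

Checks pass: Σm=0; 6 even; l₃=2∈[2,4].
(2·1+1)(2·3+1)(2·2+1) = 105
Δ: 2! 0! 4! / 7! → 1/105
sum: t=1:−1/4 = -1/4
3j²(1 3 2; 0 0 0) = Δ·Π!·Σ² = 3/35  (sign -1)
sum: t=1:−1/24 = -1/24
3j²(1 3 2; 0 -2 2) = Δ·Π!·Σ² = 1/21  (sign -1)
combine: 4πI² = 105·3/35·1/21 = 3/7
take √, sign +1: I = 0.18467439
No selection rule forces the value: the integral is nonzero (none).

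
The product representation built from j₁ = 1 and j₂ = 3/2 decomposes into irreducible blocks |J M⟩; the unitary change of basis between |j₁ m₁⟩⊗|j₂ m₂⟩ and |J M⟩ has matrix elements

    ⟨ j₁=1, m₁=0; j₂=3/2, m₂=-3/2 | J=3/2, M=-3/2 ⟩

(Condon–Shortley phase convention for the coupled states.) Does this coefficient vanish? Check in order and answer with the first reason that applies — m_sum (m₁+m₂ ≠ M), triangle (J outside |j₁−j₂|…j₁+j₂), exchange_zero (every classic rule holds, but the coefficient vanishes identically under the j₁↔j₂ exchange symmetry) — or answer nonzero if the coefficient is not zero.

m-sum: m₁+m₂ = 0+(-3/2) = -3/2, M = -3/2  ✓
triangle: |j₁−j₂| = 1/2 ≤ J = 3/2 ≤ j₁+j₂ = 5/2  ✓
exchange: j₁≠j₂ or m₁≠m₂ — the exchange symmetry imposes no constraint here
value check: CG = +√(3/5) = +0.774597 ≠ 0

nonzero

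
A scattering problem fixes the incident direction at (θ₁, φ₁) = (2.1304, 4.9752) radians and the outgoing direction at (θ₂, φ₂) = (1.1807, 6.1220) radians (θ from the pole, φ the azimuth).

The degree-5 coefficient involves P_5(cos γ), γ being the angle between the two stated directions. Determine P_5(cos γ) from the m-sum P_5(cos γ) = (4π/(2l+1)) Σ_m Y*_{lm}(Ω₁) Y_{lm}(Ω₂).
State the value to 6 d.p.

0.210961

Term-by-term m-sum for l=5 (normalisation 4π/11 = 1.142397):
  m=-5: (+0.196236-0.051519i) × (+0.217488+0.226606i) = +0.054353+0.033263i  (running Σ = +0.054353+0.033263i)
  m=-4: (-0.199533-0.348853i) × (+0.326404+0.245436i) = +0.020493-0.162839i  (running Σ = +0.074846-0.129576i)
  m=-3: (-0.229416+0.228028i) × (+0.073055+0.038364i) = -0.025508+0.007857i  (running Σ = +0.049338-0.121719i)
  m=-2: (-0.086405-0.050120i) × (-0.296041-0.098884i) = +0.020623+0.023382i  (running Σ = +0.069962-0.098337i)
  m=-1: (-0.090089+0.334861i) × (-0.171158-0.027830i) = +0.024738-0.054807i  (running Σ = +0.094700-0.153144i)
  m=0: (-0.017187-0.000000i) × (+0.275501+0.000000i) = -0.004735-0.000000i  (running Σ = +0.089965-0.153144i)
  m=1: (+0.090089+0.334861i) × (+0.171158-0.027830i) = +0.024738+0.054807i  (running Σ = +0.114704-0.098337i)
  m=2: (-0.086405+0.050120i) × (-0.296041+0.098884i) = +0.020623-0.023382i  (running Σ = +0.135327-0.121719i)
  m=3: (+0.229416+0.228028i) × (-0.073055+0.038364i) = -0.025508-0.007857i  (running Σ = +0.109819-0.129576i)
  m=4: (-0.199533+0.348853i) × (+0.326404-0.245436i) = +0.020493+0.162839i  (running Σ = +0.130312+0.033263i)
  m=5: (-0.196236-0.051519i) × (-0.217488+0.226606i) = +0.054353-0.033263i  (running Σ = +0.184665-0.000000i)
Accumulated sum +0.184665-0.000000i; after 4π/(2l+1) scaling, +0.210961-0.000000i ⇒ P_5 = 0.210961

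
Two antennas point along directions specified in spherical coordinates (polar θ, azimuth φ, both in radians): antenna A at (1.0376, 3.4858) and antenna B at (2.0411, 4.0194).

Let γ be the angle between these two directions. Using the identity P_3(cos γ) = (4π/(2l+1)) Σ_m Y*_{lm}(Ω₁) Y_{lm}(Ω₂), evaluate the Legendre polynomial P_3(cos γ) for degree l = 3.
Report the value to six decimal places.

Summing Y*_{l m}(θ₁,φ₁)·Y_{l m}(θ₂,φ₂) over m ∈ [−3, 3]; prefactor 4π/(2·3+1) = 1.795196:
  [-3]  conj(Y_{3,-3})(Ω₁) = (-0.136588, -0.228810) ; Y_{3,-3}(Ω₂) = (0.258204, 0.143809) ; Δ = (-0.002363, -0.078722)
  [-2]  conj(Y_{3,-2})(Ω₁) = (0.297516, 0.244759) ; Y_{3,-2}(Ω₂) = (0.067630, 0.361750) ; Δ = (-0.068421, 0.124179)
  [-1]  conj(Y_{3,-1})(Ω₁) = (-0.076446, -0.027404) ; Y_{3,-1}(Ω₂) = (-0.004924, 0.005930) ; Δ = (0.000539, -0.000318)
  [+0]  conj(Y_{3,0})(Ω₁) = (-0.324016, -0.000000) ; Y_{3,0}(Ω₂) = (0.333690, 0.000000) ; Δ = (-0.108121, -0.000000)
  [+1]  conj(Y_{3,1})(Ω₁) = (0.076446, -0.027404) ; Y_{3,1}(Ω₂) = (0.004924, 0.005930) ; Δ = (0.000539, 0.000318)
  [+2]  conj(Y_{3,2})(Ω₁) = (0.297516, -0.244759) ; Y_{3,2}(Ω₂) = (0.067630, -0.361750) ; Δ = (-0.068421, -0.124179)
  [+3]  conj(Y_{3,3})(Ω₁) = (0.136588, -0.228810) ; Y_{3,3}(Ω₂) = (-0.258204, 0.143809) ; Δ = (-0.002363, 0.078722)
Σ over m = (-0.248609, 0.000000); ×(4π/7) → (-0.446303, 0.000000). Real part: -0.446303

-0.446303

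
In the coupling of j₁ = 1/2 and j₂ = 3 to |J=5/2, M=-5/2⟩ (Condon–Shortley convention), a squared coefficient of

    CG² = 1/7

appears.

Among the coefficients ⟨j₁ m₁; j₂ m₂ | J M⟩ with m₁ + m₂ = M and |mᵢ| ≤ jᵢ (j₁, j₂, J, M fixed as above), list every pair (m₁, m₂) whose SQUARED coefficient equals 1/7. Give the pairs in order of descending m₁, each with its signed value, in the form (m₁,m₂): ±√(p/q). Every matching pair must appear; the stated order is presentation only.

Admissible pairs with m₁+m₂ = M = -5/2: (-1/2,-2), (1/2,-3)
  (m₁,m₂)=(1/2,-3): CG² = 6/7, CG = +√(6/7)
  (m₁,m₂)=(-1/2,-2): CG² = 1/7, CG = −√(1/7)   ← matches the target
Pairs with CG² = 1/7: (-1/2,-2): −√(1/7)

(-1/2,-2): −√(1/7)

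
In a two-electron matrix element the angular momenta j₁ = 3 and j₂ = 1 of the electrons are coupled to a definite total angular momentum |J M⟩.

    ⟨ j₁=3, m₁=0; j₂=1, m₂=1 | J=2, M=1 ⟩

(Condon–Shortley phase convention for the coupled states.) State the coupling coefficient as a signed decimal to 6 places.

j₁+j₂−J=2  J+j₁−j₂=4  J−j₁+j₂=0  j₁+j₂+J+1=7
(j₁±m₁, j₂±m₂, J±M) = (3,3,2,0,3,1)
P² = 144/7
sum k=2..2:
  [2] +1/12 = 1/12
S = 1/12
C² = P²·S² = 1/7 ; C = +0.377964

+√(1/7) ≈ +0.377964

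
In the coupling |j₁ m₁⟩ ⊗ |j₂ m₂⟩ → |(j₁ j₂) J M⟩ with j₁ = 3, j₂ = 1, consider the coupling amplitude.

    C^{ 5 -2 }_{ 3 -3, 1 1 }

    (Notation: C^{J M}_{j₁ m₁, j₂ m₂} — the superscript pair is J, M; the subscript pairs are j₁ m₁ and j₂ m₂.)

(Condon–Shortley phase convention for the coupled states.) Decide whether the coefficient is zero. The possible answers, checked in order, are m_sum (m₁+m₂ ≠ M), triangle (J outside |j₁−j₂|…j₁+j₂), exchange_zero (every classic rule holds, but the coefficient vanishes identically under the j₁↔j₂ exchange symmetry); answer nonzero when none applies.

triangle

m-sum: m₁+m₂ = -3+1 = -2, M = -2  ✓
triangle: need |j₁−j₂| ≤ J ≤ j₁+j₂, i.e. J ∈ [2, 4]; J = 5 is outside ✗ ⇒ coefficient is 0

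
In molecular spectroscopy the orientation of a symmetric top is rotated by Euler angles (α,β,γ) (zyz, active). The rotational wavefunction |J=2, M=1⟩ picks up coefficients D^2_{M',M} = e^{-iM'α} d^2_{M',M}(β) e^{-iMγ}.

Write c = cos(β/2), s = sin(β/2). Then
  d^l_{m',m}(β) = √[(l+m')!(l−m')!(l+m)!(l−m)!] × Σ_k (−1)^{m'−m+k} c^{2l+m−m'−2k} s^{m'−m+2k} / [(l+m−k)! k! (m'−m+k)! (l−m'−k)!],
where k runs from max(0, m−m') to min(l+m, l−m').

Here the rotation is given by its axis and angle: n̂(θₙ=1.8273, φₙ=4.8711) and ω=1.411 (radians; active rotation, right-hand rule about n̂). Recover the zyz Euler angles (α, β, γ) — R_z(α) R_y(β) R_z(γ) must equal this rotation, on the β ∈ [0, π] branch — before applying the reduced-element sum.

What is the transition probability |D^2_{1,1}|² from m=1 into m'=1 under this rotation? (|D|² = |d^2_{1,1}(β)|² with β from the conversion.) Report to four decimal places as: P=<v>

Axis–angle → zyz. n̂ = (sinθₙcosφₙ, sinθₙsinφₙ, cosθₙ) = (+0.152875, -0.955126, -0.253700), ω = 1.4110.
R = I cosω + sinω [n̂]ₓ + (1−cosω) n̂n̂ᵀ gives
  R = [+0.178769, +0.127687, -0.975570; -0.373249, +0.926226, +0.052832; +0.910344, +0.354686, +0.213240]
β = atan2(√(R₁₃²+R₂₃²), R₃₃) = 1.355907; α = atan2(R₂₃, R₁₃) mod 2π = 3.087491; γ = atan2(R₃₂, −R₃₁) mod 2π = 2.770069
First d^2_{1,1}(β=1.3559), then the phase factors e^{-i(1)α} and e^{-i(1)γ}:
With c≡cos(β/2)=0.778858 and s≡sin(β/2)=0.627200, N=[6·1·6·1]^{1/2}=6.000000
Admissible k: 0..1 (factorial args all ≥0)
  k=0: (−1)^0·6.0000/(6)·0.7789^4·0.6272^0 = +0.367988
  k=1: (−1)^1·6.0000/(2)·0.7789^2·0.6272^2 = -0.715897
d^2_{1,1}(1.3559) = +0.367988 -0.715897 = -0.347909
|D^2_{1,1}|² = |d^2_{1,1}(β)|² = (-0.347909)² = 0.121041 (the z-rotation phases have unit modulus)

P=0.1210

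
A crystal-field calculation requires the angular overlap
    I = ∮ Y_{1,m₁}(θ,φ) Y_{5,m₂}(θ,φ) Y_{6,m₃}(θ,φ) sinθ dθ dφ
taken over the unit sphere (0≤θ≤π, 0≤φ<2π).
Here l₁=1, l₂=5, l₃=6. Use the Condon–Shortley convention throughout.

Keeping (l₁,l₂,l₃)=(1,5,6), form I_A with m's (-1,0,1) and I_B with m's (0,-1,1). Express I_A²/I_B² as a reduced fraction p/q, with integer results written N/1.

3/5

Same 1,5,6: normalisation and zero-m 3j drop out of the ratio.
A: Δ: 0! 2! 10! / 13! → 1/858; sum: t=0:+1/28800 = 1/28800; 3j²(1 5 6; -1 0 1) = Δ·Π!·Σ² = 7/286  (sign -1)
B: Δ: 0! 2! 10! / 13! → 1/858; sum: t=0:+1/17280 = 1/17280; 3j²(1 5 6; 0 -1 1) = Δ·Π!·Σ² = 35/858  (sign -1)
I_A²/I_B² = (7/286)/(35/858) = 3/5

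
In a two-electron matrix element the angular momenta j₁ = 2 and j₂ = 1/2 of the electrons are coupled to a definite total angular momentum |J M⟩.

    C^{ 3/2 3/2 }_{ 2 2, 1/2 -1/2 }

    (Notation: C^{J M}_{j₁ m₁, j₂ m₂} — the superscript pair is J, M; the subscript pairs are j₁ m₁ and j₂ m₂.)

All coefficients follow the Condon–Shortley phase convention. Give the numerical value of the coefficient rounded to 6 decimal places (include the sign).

+0.894427  (= +√(4/5))

j₁+j₂−J=1  J+j₁−j₂=3  J−j₁+j₂=0  j₁+j₂+J+1=5
(j₁±m₁, j₂±m₂, J±M) = (4,0,0,1,3,0)
P² = 144/5
sum k=0..0:
  [0] +1/6 = 1/6
S = 1/6
C² = P²·S² = 4/5 ; C = +0.894427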